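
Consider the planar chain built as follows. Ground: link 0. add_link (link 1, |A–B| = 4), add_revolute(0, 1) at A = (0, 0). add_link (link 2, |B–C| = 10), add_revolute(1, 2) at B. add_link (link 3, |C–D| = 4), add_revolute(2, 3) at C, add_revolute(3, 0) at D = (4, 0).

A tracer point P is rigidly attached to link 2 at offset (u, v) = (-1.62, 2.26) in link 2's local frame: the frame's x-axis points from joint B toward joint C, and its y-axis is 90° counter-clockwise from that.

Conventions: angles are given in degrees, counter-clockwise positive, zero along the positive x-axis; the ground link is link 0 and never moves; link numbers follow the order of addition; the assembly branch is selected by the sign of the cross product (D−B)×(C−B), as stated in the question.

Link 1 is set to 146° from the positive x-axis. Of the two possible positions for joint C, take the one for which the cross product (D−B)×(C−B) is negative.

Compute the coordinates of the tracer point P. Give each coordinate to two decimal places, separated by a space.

A=(0,0), D=(4.00,0)
B = A + 4.00·(cos146°, sin146°) = (-3.3162, 2.2368)
|BD| = 7.6504
circle(B,10.00) ∩ circle(D,4.00): a=9.3151, h=3.6372
  candidates: C₊=(6.6553,2.9915) cross=27.826; C₋=(4.5285,-3.9649) cross=-27.826
  branch - wants cross < 0 → take C=(4.5285,-3.9649) (cross=-27.826)
ex = (C−B)/|BC| = (0.7845,-0.6202); ey = (0.6202,0.7845)
P = B + -1.62·ex + 2.26·ey = (-3.1854,5.0143)

-3.19 5.01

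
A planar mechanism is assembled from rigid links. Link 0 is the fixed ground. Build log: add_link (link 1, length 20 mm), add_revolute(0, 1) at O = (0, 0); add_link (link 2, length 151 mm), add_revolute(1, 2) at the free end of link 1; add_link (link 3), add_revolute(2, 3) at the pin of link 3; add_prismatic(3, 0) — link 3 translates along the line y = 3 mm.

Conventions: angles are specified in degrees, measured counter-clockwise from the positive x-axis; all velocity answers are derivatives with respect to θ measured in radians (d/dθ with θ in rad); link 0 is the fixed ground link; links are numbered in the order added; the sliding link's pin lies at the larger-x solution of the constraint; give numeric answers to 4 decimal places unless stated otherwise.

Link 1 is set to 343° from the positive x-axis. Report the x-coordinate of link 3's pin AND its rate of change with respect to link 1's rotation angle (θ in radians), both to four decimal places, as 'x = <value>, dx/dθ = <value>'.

geometry: r = 20 mm, L = 151 mm, e = 3 mm
crank pin P = (r cos θ, r sin θ) = (19.126095, -5.847434)
h = r sin θ − e = -5.847434 − 3 = -8.847434
x = r cos θ + √(L² − h²) = 19.126095 + 150.740581 = 169.866677
dx/dθ = −r sin θ − h·r cos θ/√(L² − h²) (θ in radians; h = -8.847434) = 6.970004

x = 169.8667, dx/dθ = 6.9700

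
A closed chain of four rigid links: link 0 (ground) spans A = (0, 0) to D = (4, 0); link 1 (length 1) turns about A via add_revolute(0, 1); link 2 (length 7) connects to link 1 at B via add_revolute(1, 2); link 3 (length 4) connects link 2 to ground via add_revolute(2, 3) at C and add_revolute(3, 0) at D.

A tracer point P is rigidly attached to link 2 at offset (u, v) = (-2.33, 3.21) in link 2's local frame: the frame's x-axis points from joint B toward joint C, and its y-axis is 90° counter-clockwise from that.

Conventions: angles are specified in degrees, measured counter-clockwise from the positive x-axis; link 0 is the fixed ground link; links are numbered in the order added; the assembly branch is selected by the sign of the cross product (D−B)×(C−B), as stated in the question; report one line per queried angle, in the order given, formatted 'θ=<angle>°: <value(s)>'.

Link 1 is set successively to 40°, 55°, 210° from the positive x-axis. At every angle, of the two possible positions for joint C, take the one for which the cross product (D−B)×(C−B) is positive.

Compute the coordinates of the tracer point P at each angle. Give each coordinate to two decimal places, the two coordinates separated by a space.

A=(0,0), D=(4.00,0)
θ=40°: B = A + 1.00·(cos40°, sin40°) = (0.7660, 0.6428)
θ=40°: |BD| = 3.2972
θ=40°: circle(B,7.00) ∩ circle(D,4.00): a=6.6528, h=2.1771
θ=40°:   candidates: C₊=(7.7157,1.4812) cross=7.178; C₋=(6.8668,-2.7895) cross=-7.178
θ=40°:   branch + wants cross > 0 → take C=(7.7157,1.4812) (cross=7.178)
θ=40°: ex = (C−B)/|BC| = (0.9928,0.1198); ey = (-0.1198,0.9928)
θ=40°: P = B + -2.33·ex + 3.21·ey = (-1.9316,3.5506)
θ=55°: B = A + 1.00·(cos55°, sin55°) = (0.5736, 0.8192)
θ=55°: |BD| = 3.5230
θ=55°: circle(B,7.00) ∩ circle(D,4.00): a=6.4450, h=2.7316
θ=55°:   candidates: C₊=(7.4771,1.9773) cross=9.623; C₋=(6.2068,-3.3362) cross=-9.623
θ=55°:   branch + wants cross > 0 → take C=(7.4771,1.9773) (cross=9.623)
θ=55°: ex = (C−B)/|BC| = (0.9862,0.1655); ey = (-0.1655,0.9862)
θ=55°: P = B + -2.33·ex + 3.21·ey = (-2.2554,3.5994)
θ=210°: B = A + 1.00·(cos210°, sin210°) = (-0.8660, -0.5000)
θ=210°: |BD| = 4.8916
θ=210°: circle(B,7.00) ∩ circle(D,4.00): a=5.8189, h=3.8910
θ=210°:   candidates: C₊=(4.5247,3.9654) cross=19.034; C₋=(5.3201,-3.7759) cross=-19.034
θ=210°:   branch + wants cross > 0 → take C=(4.5247,3.9654) (cross=19.034)
θ=210°: ex = (C−B)/|BC| = (0.7701,0.6379); ey = (-0.6379,0.7701)
θ=210°: P = B + -2.33·ex + 3.21·ey = (-4.7081,0.4857)

θ=40°: -1.93 3.55
θ=55°: -2.26 3.60
θ=210°: -4.71 0.49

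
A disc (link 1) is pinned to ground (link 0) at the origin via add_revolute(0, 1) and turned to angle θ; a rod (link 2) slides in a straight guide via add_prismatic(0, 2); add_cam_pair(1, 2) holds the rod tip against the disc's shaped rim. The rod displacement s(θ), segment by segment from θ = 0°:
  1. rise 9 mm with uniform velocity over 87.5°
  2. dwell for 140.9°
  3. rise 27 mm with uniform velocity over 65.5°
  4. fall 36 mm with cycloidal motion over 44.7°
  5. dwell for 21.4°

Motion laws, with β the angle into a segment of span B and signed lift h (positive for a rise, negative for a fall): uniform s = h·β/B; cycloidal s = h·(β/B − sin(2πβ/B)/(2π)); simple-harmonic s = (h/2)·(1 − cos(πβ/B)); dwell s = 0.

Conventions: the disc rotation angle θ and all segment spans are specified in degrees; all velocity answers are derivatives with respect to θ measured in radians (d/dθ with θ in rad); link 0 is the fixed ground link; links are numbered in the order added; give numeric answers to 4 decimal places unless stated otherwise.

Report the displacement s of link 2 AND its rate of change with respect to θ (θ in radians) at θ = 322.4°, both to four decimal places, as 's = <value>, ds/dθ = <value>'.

segment 1 (0° to 87.5°, uniform, h = 9) is passed completely: s = 0.0000 + (9) = 9.0000
segment 2 (87.5° to 228.4°, dwell): s unchanged at 9.0000
segment 3 (228.4° to 293.9°, uniform, h = 27) is passed completely: s = 9.0000 + (27) = 36.0000
θ = 322.4° falls in segment 4 (293.9° to 338.6°, cycloidal, h = -36): β = 322.4 − 293.9 = 28.5°, B = 44.7°; Δs = -36·(0.6376 − sin(2π·0.6376)/(2π)) = -27.3118; s = 36.0000 − 27.3118 = 8.6882
velocity in seg [293.9°–338.6°] (cycloidal), θ in radians: β = 28.5° = 0.4974 rad, B = 44.7° = 0.7802 rad; ds/dθ = (h/B)(1 − cos(2πβ/B)) = ((-36)/0.7802)(1 − cos(2π·0.6376)) = -76.094047 mm/rad

s = 8.6882, ds/dθ = -76.0940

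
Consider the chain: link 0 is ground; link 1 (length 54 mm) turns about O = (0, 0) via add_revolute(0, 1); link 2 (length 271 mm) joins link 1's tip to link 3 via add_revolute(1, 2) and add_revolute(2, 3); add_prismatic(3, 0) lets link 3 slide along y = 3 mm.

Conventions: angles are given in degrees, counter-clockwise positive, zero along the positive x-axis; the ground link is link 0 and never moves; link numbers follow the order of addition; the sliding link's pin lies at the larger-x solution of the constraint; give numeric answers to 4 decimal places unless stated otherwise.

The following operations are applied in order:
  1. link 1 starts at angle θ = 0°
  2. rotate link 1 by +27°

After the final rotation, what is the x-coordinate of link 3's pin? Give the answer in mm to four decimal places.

geometry: r = 54 mm, L = 271 mm, e = 3 mm; θ starts at 0°
rotate link 1 by +27°: θ ← 0° +27° = 27°
crank pin P = (r cos θ, r sin θ) = (48.114352, 24.515487)
h = r sin θ − e = 24.515487 − 3 = 21.515487
x = r cos θ + √(L² − h²) = 48.114352 + 270.144561 = 318.258913

318.2589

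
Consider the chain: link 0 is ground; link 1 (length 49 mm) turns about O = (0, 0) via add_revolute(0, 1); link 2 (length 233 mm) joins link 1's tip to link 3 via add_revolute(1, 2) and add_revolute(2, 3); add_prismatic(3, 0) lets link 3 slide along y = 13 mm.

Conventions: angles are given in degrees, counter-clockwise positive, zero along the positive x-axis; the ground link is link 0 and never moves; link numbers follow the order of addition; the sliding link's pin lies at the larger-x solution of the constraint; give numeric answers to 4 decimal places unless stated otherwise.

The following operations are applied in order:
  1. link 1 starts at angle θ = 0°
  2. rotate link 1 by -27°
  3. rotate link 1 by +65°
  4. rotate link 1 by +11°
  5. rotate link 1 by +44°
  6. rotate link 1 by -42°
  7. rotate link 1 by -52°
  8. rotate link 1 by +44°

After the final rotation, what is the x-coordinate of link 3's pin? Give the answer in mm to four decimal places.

geometry: r = 49 mm, L = 233 mm, e = 13 mm; θ starts at 0°
rotate link 1 by -27°: θ ← 0° -27° = -27°
rotate link 1 by +65°: θ ← -27° +65° = 38°
rotate link 1 by +11°: θ ← 38° +11° = 49°
rotate link 1 by +44°: θ ← 49° +44° = 93°
rotate link 1 by -42°: θ ← 93° -42° = 51°
rotate link 1 by -52°: θ ← 51° -52° = -1°
rotate link 1 by +44°: θ ← -1° +44° = 43°
crank pin P = (r cos θ, r sin θ) = (35.836331, 33.417920)
h = r sin θ − e = 33.417920 − 13 = 20.417920
x = r cos θ + √(L² − h²) = 35.836331 + 232.103659 = 267.939990

267.9400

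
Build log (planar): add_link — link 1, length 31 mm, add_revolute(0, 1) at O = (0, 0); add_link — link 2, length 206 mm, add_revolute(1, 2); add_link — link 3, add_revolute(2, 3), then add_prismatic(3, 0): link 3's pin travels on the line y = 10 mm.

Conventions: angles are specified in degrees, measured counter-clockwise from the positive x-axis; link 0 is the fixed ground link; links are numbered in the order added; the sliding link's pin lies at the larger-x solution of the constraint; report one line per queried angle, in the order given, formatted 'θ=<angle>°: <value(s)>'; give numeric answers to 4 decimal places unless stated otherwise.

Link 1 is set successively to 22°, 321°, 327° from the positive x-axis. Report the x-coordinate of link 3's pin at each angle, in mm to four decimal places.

geometry: r = 31 mm, L = 206 mm, e = 10 mm
θ=22°: crank pin P = (r cos θ, r sin θ) = (28.742699, 11.612804)
θ=22°: h = r sin θ − e = 11.612804 − 10 = 1.612804
θ=22°: x = r cos θ + √(L² − h²) = 28.742699 + 205.993686 = 234.736386
θ=321°: crank pin P = (r cos θ, r sin θ) = (24.091525, -19.508932)
θ=321°: h = r sin θ − e = -19.508932 − 10 = -29.508932
θ=321°: x = r cos θ + √(L² − h²) = 24.091525 + 203.875508 = 227.967033
θ=327°: crank pin P = (r cos θ, r sin θ) = (25.998788, -16.883810)
θ=327°: h = r sin θ − e = -16.883810 − 10 = -26.883810
θ=327°: x = r cos θ + √(L² − h²) = 25.998788 + 204.238245 = 230.237033

θ=22°: 234.7364
θ=321°: 227.9670
θ=327°: 230.2370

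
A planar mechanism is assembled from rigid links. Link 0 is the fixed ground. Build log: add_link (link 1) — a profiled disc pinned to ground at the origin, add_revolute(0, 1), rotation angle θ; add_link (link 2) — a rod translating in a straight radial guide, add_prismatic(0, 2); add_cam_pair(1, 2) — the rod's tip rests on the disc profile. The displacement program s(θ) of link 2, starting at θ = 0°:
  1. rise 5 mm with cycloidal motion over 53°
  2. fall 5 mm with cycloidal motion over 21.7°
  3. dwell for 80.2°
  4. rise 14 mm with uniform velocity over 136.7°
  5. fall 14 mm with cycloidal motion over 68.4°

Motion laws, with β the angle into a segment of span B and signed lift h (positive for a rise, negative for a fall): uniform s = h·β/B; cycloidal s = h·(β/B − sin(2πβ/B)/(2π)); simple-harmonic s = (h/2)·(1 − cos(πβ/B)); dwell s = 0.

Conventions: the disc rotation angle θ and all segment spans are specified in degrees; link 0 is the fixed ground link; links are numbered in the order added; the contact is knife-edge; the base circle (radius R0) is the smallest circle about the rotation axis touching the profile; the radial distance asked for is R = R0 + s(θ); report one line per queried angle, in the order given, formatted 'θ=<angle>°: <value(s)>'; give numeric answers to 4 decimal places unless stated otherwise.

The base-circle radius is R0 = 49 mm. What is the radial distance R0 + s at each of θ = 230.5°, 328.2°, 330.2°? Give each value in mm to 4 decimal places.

seg 1 [0°–53°] cycloidal, h=5: full span → s += 5 → s = 5.0000
seg 2 [53°–74.7°] cycloidal, h=-5: full span → s += -5 → s = 0.0000
seg 3 [74.7°–154.9°] dwell: s stays 0.0000
seg 4 [154.9°–291.6°] uniform, h=14: θ=230.5° here. β=75.6, B=136.7. 14·75.6/136.7 = 7.7425 → s = 7.7425
seg 4 [154.9°–291.6°] uniform, h=14: full span → s += 14 → s = 14.0000
seg 5 [291.6°–360°] cycloidal, h=-14: θ=328.2° here. β=36.6, B=68.4. -14·(0.5351 − sin(2π·0.5351)/(2π)) = -7.9785 → s = 6.0215
seg 5 [291.6°–360°] cycloidal, h=-14: θ=330.2° here. β=38.6, B=68.4. -14·(0.5643 − sin(2π·0.5643)/(2π)) = -8.7768 → s = 5.2232
θ=230.5°: R = R0 + s = 49 + 7.7425 = 56.7425
θ=328.2°: R = R0 + s = 49 + 6.0215 = 55.0215
θ=330.2°: R = R0 + s = 49 + 5.2232 = 54.2232

θ=230.5°: 56.7425
θ=328.2°: 55.0215
θ=330.2°: 54.2232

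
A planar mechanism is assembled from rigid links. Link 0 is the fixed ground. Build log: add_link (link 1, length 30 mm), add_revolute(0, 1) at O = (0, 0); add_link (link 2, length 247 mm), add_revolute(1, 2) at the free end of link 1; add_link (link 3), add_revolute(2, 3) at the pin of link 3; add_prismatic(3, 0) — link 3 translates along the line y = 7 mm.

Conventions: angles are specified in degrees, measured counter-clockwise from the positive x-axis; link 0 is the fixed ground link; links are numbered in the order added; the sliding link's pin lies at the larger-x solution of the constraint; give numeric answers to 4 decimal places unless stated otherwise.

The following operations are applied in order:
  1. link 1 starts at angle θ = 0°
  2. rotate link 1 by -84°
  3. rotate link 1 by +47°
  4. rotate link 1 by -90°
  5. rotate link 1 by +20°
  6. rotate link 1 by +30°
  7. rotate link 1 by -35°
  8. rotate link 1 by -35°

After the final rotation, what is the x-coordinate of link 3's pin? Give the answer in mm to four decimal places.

geometry: r = 30 mm, L = 247 mm, e = 7 mm; θ starts at 0°
rotate link 1 by -84°: θ ← 0° -84° = -84°
rotate link 1 by +47°: θ ← -84° +47° = -37°
rotate link 1 by -90°: θ ← -37° -90° = -127°
rotate link 1 by +20°: θ ← -127° +20° = -107°
rotate link 1 by +30°: θ ← -107° +30° = -77°
rotate link 1 by -35°: θ ← -77° -35° = -112°
rotate link 1 by -35°: θ ← -112° -35° = -147°
crank pin P = (r cos θ, r sin θ) = (-25.160117, -16.339171)
h = r sin θ − e = -16.339171 − 7 = -23.339171
x = r cos θ + √(L² − h²) = -25.160117 + 245.894862 = 220.734745

220.7347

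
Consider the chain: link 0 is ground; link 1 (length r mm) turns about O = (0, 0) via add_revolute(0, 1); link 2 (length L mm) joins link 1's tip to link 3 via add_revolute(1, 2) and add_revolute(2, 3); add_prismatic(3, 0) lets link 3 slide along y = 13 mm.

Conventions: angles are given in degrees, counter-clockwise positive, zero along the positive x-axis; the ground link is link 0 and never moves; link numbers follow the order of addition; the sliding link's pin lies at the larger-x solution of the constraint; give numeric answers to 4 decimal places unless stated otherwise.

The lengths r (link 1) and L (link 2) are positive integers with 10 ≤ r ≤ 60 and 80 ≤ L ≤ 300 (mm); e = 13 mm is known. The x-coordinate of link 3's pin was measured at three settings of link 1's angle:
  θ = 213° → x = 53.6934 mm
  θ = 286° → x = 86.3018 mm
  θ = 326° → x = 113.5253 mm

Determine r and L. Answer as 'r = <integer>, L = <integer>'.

constraint per measurement: (x − r cos θ)² + (r sin θ − e)² = L²
subtracting the θ₁ and θ₂ equations cancels the r² and L² terms:
r = (x₁² − x₂²) / (2[(x₁cos θ₁ + e sin θ₁) − (x₂cos θ₂ + e sin θ₂)]) = 36.0000 → r = 36
L² = (x₁ − r cos θ₁)² + (r sin θ₁ − e)² = 8100.0007 → L = 90.0000 → L = 90
check at θ₃=326°: x = 113.5253 (printed 113.5253) ✓

r = 36, L = 90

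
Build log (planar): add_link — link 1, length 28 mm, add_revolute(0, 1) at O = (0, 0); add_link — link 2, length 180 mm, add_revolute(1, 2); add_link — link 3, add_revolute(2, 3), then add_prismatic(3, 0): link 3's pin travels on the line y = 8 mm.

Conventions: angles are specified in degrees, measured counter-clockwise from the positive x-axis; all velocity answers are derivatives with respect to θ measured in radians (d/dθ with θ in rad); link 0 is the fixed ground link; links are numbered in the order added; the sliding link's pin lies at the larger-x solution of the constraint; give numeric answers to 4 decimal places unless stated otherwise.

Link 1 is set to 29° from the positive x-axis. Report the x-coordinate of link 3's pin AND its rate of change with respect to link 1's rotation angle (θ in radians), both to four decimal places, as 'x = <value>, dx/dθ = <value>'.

geometry: r = 28 mm, L = 180 mm, e = 8 mm
crank pin P = (r cos θ, r sin θ) = (24.489352, 13.574669)
h = r sin θ − e = 13.574669 − 8 = 5.574669
x = r cos θ + √(L² − h²) = 24.489352 + 179.913654 = 204.403006
dx/dθ = −r sin θ − h·r cos θ/√(L² − h²) (θ in radians; h = 5.574669) = -14.333478

x = 204.4030, dx/dθ = -14.3335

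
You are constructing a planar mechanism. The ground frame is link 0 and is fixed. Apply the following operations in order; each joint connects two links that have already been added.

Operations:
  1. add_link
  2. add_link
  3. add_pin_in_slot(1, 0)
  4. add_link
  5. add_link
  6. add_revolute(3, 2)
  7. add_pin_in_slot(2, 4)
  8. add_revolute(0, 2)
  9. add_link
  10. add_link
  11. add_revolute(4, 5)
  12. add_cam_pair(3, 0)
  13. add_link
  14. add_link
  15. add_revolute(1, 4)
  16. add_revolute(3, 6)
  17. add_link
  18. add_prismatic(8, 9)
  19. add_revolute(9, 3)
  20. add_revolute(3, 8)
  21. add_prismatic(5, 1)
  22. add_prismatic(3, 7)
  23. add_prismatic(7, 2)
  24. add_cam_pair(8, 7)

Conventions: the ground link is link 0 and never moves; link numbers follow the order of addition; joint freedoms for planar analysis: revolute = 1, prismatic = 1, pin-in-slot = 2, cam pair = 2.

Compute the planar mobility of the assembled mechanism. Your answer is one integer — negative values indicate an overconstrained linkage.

L=1 J1=0 J2=0
add link → L=2 J1=0 J2=0
add link → L=3 J1=0 J2=0
PS@1,0 dof=2 J2 → L=3 J1=0 J2=1
add link → L=4 J1=0 J2=1
add link → L=5 J1=0 J2=1
R@3,2 dof=1 J1 → L=5 J1=1 J2=1
PS@2,4 dof=2 J2 → L=5 J1=1 J2=2
R@0,2 dof=1 J1 → L=5 J1=2 J2=2
add link → L=6 J1=2 J2=2
add link → L=7 J1=2 J2=2
R@4,5 dof=1 J1 → L=7 J1=3 J2=2
C@3,0 dof=2 J2 → L=7 J1=3 J2=3
add link → L=8 J1=3 J2=3
add link → L=9 J1=3 J2=3
R@1,4 dof=1 J1 → L=9 J1=4 J2=3
R@3,6 dof=1 J1 → L=9 J1=5 J2=3
add link → L=10 J1=5 J2=3
P@8,9 dof=1 J1 → L=10 J1=6 J2=3
R@9,3 dof=1 J1 → L=10 J1=7 J2=3
R@3,8 dof=1 J1 → L=10 J1=8 J2=3
P@5,1 dof=1 J1 → L=10 J1=9 J2=3
P@3,7 dof=1 J1 → L=10 J1=10 J2=3
P@7,2 dof=1 J1 → L=10 J1=11 J2=3
C@8,7 dof=2 J2 → L=10 J1=11 J2=4
M=3(L−1)−2J1−J2=3·9−2·11−4=1

M = 1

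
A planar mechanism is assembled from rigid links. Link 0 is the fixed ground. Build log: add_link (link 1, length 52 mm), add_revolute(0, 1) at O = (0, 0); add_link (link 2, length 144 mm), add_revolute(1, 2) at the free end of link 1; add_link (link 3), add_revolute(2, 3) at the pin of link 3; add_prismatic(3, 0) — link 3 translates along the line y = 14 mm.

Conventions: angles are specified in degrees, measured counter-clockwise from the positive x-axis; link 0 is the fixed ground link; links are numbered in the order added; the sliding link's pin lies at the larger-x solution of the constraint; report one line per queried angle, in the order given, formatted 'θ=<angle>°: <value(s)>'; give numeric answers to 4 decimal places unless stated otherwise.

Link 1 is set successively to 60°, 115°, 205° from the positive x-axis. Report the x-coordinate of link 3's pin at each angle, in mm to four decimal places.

geometry: r = 52 mm, L = 144 mm, e = 14 mm
θ=60°: crank pin P = (r cos θ, r sin θ) = (26.000000, 45.033321)
θ=60°: h = r sin θ − e = 45.033321 − 14 = 31.033321
θ=60°: x = r cos θ + √(L² − h²) = 26.000000 + 140.616261 = 166.616261
θ=115°: crank pin P = (r cos θ, r sin θ) = (-21.976150, 47.128005)
θ=115°: h = r sin θ − e = 47.128005 − 14 = 33.128005
θ=115°: x = r cos θ + √(L² − h²) = -21.976150 + 140.137558 = 118.161409
θ=205°: crank pin P = (r cos θ, r sin θ) = (-47.128005, -21.976150)
θ=205°: h = r sin θ − e = -21.976150 − 14 = -35.976150
θ=205°: x = r cos θ + √(L² − h²) = -47.128005 + 139.433556 = 92.305552

θ=60°: 166.6163
θ=115°: 118.1614
θ=205°: 92.3056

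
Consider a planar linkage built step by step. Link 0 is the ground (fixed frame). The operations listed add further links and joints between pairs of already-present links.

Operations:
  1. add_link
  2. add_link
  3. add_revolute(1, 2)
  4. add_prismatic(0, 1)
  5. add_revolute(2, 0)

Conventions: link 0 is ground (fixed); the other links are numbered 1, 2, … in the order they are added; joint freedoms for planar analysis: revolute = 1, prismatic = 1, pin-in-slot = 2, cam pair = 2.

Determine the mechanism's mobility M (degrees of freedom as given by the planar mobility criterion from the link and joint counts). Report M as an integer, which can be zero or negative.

L=1 J1=0 J2=0
add link → L=2 J1=0 J2=0
add link → L=3 J1=0 J2=0
R@1,2 dof=1 J1 → L=3 J1=1 J2=0
P@0,1 dof=1 J1 → L=3 J1=2 J2=0
R@2,0 dof=1 J1 → L=3 J1=3 J2=0
M=3(L−1)−2J1−J2=3·2−2·3−0=0

M = 0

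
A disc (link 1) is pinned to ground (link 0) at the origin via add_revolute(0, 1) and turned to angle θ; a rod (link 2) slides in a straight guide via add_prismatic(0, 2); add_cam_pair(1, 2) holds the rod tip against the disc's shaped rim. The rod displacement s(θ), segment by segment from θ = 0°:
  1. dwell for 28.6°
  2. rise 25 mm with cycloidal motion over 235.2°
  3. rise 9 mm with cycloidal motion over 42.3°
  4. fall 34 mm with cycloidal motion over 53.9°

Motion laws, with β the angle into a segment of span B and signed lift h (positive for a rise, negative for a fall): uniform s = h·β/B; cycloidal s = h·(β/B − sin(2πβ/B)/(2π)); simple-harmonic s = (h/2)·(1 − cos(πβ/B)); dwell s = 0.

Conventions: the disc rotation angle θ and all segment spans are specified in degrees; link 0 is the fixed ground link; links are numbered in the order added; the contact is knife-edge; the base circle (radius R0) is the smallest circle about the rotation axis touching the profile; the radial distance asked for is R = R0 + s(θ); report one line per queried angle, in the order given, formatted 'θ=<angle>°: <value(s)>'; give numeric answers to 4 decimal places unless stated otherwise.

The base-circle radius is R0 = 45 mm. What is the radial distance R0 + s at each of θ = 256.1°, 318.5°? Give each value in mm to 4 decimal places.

segment 1 (0° to 28.6°, dwell): s unchanged at 0.0000
θ = 256.1° falls in segment 2 (28.6° to 263.8°, cycloidal, h = 25): β = 256.1 − 28.6 = 227.5°, B = 235.2°; Δs = 25·(0.9673 − sin(2π·0.9673)/(2π)) = 24.9942; s = 0.0000 + 24.9942 = 24.9942
segment 2 (28.6° to 263.8°, cycloidal, h = 25) is passed completely: s = 0.0000 + (25) = 25.0000
segment 3 (263.8° to 306.1°, cycloidal, h = 9) is passed completely: s = 25.0000 + (9) = 34.0000
θ = 318.5° falls in segment 4 (306.1° to 360°, cycloidal, h = -34): β = 318.5 − 306.1 = 12.4°, B = 53.9°; Δs = -34·(0.2301 − sin(2π·0.2301)/(2π)) = -2.4531; s = 34.0000 − 2.4531 = 31.5469
θ=256.1°: R = R0 + s = 45 + 24.9942 = 69.9942
θ=318.5°: R = R0 + s = 45 + 31.5469 = 76.5469

θ=256.1°: 69.9942
θ=318.5°: 76.5469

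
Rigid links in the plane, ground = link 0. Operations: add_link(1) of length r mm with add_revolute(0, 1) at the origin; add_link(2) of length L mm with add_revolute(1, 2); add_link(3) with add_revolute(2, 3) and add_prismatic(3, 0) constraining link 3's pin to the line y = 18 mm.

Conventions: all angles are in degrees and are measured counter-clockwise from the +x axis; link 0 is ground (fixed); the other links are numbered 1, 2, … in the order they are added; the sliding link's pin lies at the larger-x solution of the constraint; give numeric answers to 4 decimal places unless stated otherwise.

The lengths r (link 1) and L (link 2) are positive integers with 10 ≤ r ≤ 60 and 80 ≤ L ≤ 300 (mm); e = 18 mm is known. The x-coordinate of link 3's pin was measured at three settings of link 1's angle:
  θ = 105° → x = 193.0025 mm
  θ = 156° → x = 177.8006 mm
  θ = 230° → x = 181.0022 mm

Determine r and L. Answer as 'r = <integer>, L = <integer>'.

constraint per measurement: (x − r cos θ)² + (r sin θ − e)² = L²
subtracting the θ₁ and θ₂ equations cancels the r² and L² terms:
r = (x₁² − x₂²) / (2[(x₁cos θ₁ + e sin θ₁) − (x₂cos θ₂ + e sin θ₂)]) = 23.0000 → r = 23
L² = (x₁ − r cos θ₁)² + (r sin θ₁ − e)² = 39601.0037 → L = 199.0000 → L = 199
check at θ₃=230°: x = 181.0022 (printed 181.0022) ✓

r = 23, L = 199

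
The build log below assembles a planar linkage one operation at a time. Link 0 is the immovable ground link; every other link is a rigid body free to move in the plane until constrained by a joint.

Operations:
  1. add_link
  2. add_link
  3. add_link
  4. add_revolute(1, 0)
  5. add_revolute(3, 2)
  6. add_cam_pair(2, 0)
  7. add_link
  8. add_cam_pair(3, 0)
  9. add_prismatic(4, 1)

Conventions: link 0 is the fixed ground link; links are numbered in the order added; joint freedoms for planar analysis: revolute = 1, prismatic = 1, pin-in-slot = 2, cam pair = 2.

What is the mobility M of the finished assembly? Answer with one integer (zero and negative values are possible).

L=1 J1=0 J2=0
add link → L=2 J1=0 J2=0
add link → L=3 J1=0 J2=0
add link → L=4 J1=0 J2=0
R@1,0 dof=1 J1 → L=4 J1=1 J2=0
R@3,2 dof=1 J1 → L=4 J1=2 J2=0
C@2,0 dof=2 J2 → L=4 J1=2 J2=1
add link → L=5 J1=2 J2=1
C@3,0 dof=2 J2 → L=5 J1=2 J2=2
P@4,1 dof=1 J1 → L=5 J1=3 J2=2
M=3(L−1)−2J1−J2=3·4−2·3−2=4

M = 4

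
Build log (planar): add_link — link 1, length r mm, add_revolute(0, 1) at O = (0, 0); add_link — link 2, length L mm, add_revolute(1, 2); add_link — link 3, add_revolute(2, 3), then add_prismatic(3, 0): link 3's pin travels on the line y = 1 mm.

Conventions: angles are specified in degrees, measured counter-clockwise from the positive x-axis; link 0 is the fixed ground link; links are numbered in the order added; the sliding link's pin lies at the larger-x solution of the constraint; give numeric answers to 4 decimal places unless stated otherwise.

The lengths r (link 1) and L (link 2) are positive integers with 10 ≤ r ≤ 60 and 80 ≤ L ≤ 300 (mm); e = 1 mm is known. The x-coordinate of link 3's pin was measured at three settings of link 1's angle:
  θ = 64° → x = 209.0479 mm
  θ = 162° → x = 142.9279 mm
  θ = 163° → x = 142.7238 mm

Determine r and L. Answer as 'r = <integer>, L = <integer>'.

constraint per measurement: (x − r cos θ)² + (r sin θ − e)² = L²
subtracting the θ₁ and θ₂ equations cancels the r² and L² terms:
r = (x₁² − x₂²) / (2[(x₁cos θ₁ + e sin θ₁) − (x₂cos θ₂ + e sin θ₂)]) = 51.0001 → r = 51
L² = (x₁ − r cos θ₁)² + (r sin θ₁ − e)² = 36864.0096 → L = 192.0000 → L = 192
check at θ₃=163°: x = 142.7238 (printed 142.7238) ✓

r = 51, L = 192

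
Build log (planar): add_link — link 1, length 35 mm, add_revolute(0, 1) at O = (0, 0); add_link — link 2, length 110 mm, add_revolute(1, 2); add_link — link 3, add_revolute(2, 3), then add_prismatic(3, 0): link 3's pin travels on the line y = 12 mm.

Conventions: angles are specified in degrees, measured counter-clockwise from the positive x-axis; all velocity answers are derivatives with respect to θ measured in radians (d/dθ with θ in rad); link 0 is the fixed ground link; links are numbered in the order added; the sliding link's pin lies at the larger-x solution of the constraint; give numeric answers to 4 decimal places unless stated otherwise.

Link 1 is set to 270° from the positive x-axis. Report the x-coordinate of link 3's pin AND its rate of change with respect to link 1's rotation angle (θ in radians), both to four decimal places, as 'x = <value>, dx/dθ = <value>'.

geometry: r = 35 mm, L = 110 mm, e = 12 mm
crank pin P = (r cos θ, r sin θ) = (-0.000000, -35.000000)
h = r sin θ − e = -35.000000 − 12 = -47.000000
x = r cos θ + √(L² − h²) = -0.000000 + 99.453507 = 99.453507
dx/dθ = −r sin θ − h·r cos θ/√(L² − h²) (θ in radians; h = -47.000000) = 35.000000

x = 99.4535, dx/dθ = 35.0000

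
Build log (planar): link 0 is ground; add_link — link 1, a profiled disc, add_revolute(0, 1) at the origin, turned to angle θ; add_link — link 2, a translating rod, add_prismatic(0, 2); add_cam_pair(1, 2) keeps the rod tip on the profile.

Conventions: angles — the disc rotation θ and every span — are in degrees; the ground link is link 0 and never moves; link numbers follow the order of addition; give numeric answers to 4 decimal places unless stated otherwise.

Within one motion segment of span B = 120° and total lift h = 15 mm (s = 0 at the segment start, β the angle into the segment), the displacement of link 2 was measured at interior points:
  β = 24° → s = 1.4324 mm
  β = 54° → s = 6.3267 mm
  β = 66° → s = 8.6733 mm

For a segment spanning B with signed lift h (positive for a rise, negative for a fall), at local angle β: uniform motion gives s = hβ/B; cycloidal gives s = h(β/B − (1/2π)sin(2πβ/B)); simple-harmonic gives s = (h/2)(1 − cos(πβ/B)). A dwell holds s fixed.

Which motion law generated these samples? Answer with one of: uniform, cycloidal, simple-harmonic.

candidates at β/B = r: uniform s = h·r (linear in β); cycloidal s = h·(r − sin(2πr)/(2π)); simple-harmonic s = (h/2)(1 − cos(πr))
β=24°: printed 1.4324 | uniform 3.0000, cycloidal 0.7295, simple-harmonic 1.4324
β=54°: printed 6.3267 | uniform 6.7500, cycloidal 6.0123, simple-harmonic 6.3267
β=66°: printed 8.6733 | uniform 8.2500, cycloidal 8.9877, simple-harmonic 8.6733
only one law matches every sample → simple-harmonic

simple-harmonic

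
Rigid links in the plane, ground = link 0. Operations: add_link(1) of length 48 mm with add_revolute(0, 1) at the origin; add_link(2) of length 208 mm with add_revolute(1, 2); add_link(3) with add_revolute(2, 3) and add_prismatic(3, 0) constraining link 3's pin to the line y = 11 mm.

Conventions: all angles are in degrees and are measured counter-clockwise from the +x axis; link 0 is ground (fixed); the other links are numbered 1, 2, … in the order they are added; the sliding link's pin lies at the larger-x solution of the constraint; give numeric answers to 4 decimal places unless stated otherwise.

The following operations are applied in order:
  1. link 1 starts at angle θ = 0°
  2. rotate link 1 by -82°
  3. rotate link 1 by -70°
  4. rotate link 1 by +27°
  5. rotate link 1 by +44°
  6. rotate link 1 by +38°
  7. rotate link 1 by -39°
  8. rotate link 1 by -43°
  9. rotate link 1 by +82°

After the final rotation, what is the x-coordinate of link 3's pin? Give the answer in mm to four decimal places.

geometry: r = 48 mm, L = 208 mm, e = 11 mm; θ starts at 0°
rotate link 1 by -82°: θ ← 0° -82° = -82°
rotate link 1 by -70°: θ ← -82° -70° = -152°
rotate link 1 by +27°: θ ← -152° +27° = -125°
rotate link 1 by +44°: θ ← -125° +44° = -81°
rotate link 1 by +38°: θ ← -81° +38° = -43°
rotate link 1 by -39°: θ ← -43° -39° = -82°
rotate link 1 by -43°: θ ← -82° -43° = -125°
rotate link 1 by +82°: θ ← -125° +82° = -43°
crank pin P = (r cos θ, r sin θ) = (35.104978, -32.735921)
h = r sin θ − e = -32.735921 − 11 = -43.735921
x = r cos θ + √(L² − h²) = 35.104978 + 203.349869 = 238.454847

238.4548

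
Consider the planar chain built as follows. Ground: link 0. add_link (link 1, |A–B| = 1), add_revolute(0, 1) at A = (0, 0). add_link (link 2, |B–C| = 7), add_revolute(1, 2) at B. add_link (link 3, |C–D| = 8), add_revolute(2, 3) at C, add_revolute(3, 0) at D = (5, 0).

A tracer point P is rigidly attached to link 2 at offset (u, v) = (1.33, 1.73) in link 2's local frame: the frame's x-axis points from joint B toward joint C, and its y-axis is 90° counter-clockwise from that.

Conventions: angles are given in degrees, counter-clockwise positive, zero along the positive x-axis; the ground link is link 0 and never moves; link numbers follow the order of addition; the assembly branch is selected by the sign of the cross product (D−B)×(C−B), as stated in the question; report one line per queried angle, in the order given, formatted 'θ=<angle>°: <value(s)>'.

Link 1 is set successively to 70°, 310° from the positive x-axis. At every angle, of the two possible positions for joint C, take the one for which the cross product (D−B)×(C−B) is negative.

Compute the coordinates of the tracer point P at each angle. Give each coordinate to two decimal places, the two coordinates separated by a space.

A=(0,0), D=(5.00,0)
θ=70°: B = A + 1.00·(cos70°, sin70°) = (0.3420, 0.9397)
θ=70°: |BD| = 4.7518
θ=70°: circle(B,7.00) ∩ circle(D,8.00): a=0.7976, h=6.9544
θ=70°:   candidates: C₊=(2.4991,7.5990) cross=33.046; C₋=(-0.2514,-6.0351) cross=-33.046
θ=70°:   branch - wants cross < 0 → take C=(-0.2514,-6.0351) (cross=-33.046)
θ=70°: ex = (C−B)/|BC| = (-0.0848,-0.9964); ey = (0.9964,-0.0848)
θ=70°: P = B + 1.33·ex + 1.73·ey = (1.9530,-0.5322)
θ=310°: B = A + 1.00·(cos310°, sin310°) = (0.6428, -0.7660)
θ=310°: |BD| = 4.4240
θ=310°: circle(B,7.00) ∩ circle(D,8.00): a=0.5167, h=6.9809
θ=310°:   candidates: C₊=(-0.0571,6.1989) cross=30.884; C₋=(2.3605,-7.5520) cross=-30.884
θ=310°:   branch - wants cross < 0 → take C=(2.3605,-7.5520) (cross=-30.884)
θ=310°: ex = (C−B)/|BC| = (0.2454,-0.9694); ey = (0.9694,0.2454)
θ=310°: P = B + 1.33·ex + 1.73·ey = (2.6463,-1.6309)

θ=70°: 1.95 -0.53
θ=310°: 2.65 -1.63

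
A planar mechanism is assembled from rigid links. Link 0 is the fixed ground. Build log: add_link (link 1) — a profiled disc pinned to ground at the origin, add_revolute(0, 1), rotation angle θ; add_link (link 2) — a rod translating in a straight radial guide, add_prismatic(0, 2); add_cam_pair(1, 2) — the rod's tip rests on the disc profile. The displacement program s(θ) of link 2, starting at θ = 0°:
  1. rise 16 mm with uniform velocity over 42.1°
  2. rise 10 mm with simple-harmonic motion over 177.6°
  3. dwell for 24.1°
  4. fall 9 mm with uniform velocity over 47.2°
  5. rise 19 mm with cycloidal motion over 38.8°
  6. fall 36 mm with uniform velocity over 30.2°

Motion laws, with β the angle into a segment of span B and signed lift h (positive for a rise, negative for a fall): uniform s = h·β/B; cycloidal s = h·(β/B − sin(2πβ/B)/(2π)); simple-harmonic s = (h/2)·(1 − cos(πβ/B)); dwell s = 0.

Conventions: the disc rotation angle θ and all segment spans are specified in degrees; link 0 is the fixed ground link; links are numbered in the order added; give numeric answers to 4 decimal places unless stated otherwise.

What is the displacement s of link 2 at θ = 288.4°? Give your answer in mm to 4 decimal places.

seg 1 [0°–42.1°] uniform, h=16: full span → s += 16 → s = 16.0000
seg 2 [42.1°–219.7°] simple-harmonic, h=10: full span → s += 10 → s = 26.0000
seg 3 [219.7°–243.8°] dwell: s stays 26.0000
seg 4 [243.8°–291°] uniform, h=-9: θ=288.4° here. β=44.6, B=47.2. -9·44.6/47.2 = -8.5042 → s = 17.4958

17.4958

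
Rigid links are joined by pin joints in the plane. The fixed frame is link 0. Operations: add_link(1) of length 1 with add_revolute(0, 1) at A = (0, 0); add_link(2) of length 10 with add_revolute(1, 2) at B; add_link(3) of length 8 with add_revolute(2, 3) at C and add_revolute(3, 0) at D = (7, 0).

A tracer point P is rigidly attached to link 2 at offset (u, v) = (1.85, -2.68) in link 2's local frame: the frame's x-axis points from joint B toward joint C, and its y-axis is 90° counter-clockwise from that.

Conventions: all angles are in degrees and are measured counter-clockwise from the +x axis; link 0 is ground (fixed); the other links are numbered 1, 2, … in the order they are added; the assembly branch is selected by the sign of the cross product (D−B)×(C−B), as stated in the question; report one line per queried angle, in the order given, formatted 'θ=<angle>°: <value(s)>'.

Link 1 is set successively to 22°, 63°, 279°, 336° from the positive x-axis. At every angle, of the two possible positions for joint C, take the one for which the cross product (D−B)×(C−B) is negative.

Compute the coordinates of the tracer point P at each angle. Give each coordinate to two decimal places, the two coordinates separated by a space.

A=(0,0), D=(7.00,0)
θ=22°: B = A + 1.00·(cos22°, sin22°) = (0.9272, 0.3746)
θ=22°: |BD| = 6.0844
θ=22°: circle(B,10.00) ∩ circle(D,8.00): a=6.0006, h=7.9996
θ=22°:   candidates: C₊=(7.4089,7.9895) cross=48.672; C₋=(6.4239,-7.9792) cross=-48.672
θ=22°:   branch - wants cross < 0 → take C=(6.4239,-7.9792) (cross=-48.672)
θ=22°: ex = (C−B)/|BC| = (0.5497,-0.8354); ey = (0.8354,0.5497)
θ=22°: P = B + 1.85·ex + -2.68·ey = (-0.2948,-2.6440)
θ=63°: B = A + 1.00·(cos63°, sin63°) = (0.4540, 0.8910)
θ=63°: |BD| = 6.6064
θ=63°: circle(B,10.00) ∩ circle(D,8.00): a=6.0278, h=7.9791
θ=63°:   candidates: C₊=(7.5029,7.9842) cross=52.713; C₋=(5.3506,-7.8281) cross=-52.713
θ=63°:   branch - wants cross < 0 → take C=(5.3506,-7.8281) (cross=-52.713)
θ=63°: ex = (C−B)/|BC| = (0.4897,-0.8719); ey = (0.8719,0.4897)
θ=63°: P = B + 1.85·ex + -2.68·ey = (-0.9769,-2.0343)
θ=279°: B = A + 1.00·(cos279°, sin279°) = (0.1564, -0.9877)
θ=279°: |BD| = 6.9145
θ=279°: circle(B,10.00) ∩ circle(D,8.00): a=6.0605, h=7.9543
θ=279°:   candidates: C₊=(5.0185,7.7507) cross=55.000; C₋=(7.2910,-7.9947) cross=-55.000
θ=279°:   branch - wants cross < 0 → take C=(7.2910,-7.9947) (cross=-55.000)
θ=279°: ex = (C−B)/|BC| = (0.7135,-0.7007); ey = (0.7007,0.7135)
θ=279°: P = B + 1.85·ex + -2.68·ey = (-0.4016,-4.1960)
θ=336°: B = A + 1.00·(cos336°, sin336°) = (0.9135, -0.4067)
θ=336°: |BD| = 6.1000
θ=336°: circle(B,10.00) ∩ circle(D,8.00): a=6.0008, h=7.9994
θ=336°:   candidates: C₊=(6.3676,7.9750) cross=48.796; C₋=(7.4344,-7.9882) cross=-48.796
θ=336°:   branch - wants cross < 0 → take C=(7.4344,-7.9882) (cross=-48.796)
θ=336°: ex = (C−B)/|BC| = (0.6521,-0.7581); ey = (0.7581,0.6521)
θ=336°: P = B + 1.85·ex + -2.68·ey = (0.0881,-3.5569)

θ=22°: -0.29 -2.64
θ=63°: -0.98 -2.03
θ=279°: -0.40 -4.20
θ=336°: 0.09 -3.56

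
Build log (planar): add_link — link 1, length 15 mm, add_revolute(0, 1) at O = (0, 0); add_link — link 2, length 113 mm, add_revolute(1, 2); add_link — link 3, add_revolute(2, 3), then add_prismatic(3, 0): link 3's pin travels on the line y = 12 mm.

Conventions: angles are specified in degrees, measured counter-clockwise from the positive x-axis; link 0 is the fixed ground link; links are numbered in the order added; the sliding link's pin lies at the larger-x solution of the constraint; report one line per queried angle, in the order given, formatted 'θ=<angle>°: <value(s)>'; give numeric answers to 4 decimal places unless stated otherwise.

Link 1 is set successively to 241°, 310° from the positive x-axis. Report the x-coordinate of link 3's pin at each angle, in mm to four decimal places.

geometry: r = 15 mm, L = 113 mm, e = 12 mm
θ=241°: crank pin P = (r cos θ, r sin θ) = (-7.272144, -13.119296)
θ=241°: h = r sin θ − e = -13.119296 − 12 = -25.119296
θ=241°: x = r cos θ + √(L² − h²) = -7.272144 + 110.172687 = 102.900543
θ=310°: crank pin P = (r cos θ, r sin θ) = (9.641814, -11.490667)
θ=310°: h = r sin θ − e = -11.490667 − 12 = -23.490667
θ=310°: x = r cos θ + √(L² − h²) = 9.641814 + 110.531392 = 120.173206

θ=241°: 102.9005
θ=310°: 120.1732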